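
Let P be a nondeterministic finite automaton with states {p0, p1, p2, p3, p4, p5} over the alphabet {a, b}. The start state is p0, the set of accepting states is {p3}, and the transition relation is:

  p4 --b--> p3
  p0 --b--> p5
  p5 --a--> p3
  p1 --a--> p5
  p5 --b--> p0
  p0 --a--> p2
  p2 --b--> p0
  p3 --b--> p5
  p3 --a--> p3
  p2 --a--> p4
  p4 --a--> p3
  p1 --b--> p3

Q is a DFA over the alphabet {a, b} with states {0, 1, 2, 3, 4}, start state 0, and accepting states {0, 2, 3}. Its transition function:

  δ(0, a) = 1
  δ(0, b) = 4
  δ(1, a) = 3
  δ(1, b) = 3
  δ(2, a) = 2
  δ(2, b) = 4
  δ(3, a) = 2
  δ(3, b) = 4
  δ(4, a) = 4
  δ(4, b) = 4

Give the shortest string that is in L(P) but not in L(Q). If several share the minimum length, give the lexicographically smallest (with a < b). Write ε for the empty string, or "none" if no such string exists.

The string ba is accepted by P but not by Q.
No shorter string lies in the difference, and ba is the lexicographically first length-2 string in L(P) \ L(Q).

ba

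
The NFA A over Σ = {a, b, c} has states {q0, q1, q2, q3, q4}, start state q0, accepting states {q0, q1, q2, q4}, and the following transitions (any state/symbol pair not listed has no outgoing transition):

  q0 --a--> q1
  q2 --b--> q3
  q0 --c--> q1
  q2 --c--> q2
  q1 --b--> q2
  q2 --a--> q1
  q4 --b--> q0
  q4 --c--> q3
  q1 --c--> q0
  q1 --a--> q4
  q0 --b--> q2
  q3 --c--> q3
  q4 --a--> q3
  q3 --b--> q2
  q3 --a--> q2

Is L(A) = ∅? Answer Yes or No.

The empty string ε is accepted: the run q0 ends in the accepting state q0.
Since at least one string is accepted, L(A) is not empty.

No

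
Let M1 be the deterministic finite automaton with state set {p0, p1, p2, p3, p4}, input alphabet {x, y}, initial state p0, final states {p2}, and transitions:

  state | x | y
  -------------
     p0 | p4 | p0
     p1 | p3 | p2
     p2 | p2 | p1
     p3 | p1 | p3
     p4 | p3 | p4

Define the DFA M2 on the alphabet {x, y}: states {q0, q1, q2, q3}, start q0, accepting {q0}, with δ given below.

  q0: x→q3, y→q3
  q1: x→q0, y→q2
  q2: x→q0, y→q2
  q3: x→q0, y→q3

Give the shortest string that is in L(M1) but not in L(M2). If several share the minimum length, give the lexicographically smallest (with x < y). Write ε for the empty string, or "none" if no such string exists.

The string xxxy is accepted by M1 but not by M2.
No shorter string lies in the difference, and xxxy is the lexicographically first length-4 string in L(M1) \ L(M2).

xxxy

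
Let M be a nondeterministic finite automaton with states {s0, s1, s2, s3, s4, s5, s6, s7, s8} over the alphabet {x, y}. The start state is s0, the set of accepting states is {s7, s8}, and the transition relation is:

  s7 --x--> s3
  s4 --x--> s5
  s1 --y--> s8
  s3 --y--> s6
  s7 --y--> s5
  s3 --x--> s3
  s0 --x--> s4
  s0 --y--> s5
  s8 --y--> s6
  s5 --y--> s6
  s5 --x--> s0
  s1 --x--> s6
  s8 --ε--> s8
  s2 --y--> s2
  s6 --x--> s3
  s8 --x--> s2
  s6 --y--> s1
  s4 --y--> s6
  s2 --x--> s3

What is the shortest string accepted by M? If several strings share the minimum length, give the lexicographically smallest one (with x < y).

A breadth-first search from s0 reaches an accepting state first via the path s0 → s4 → s6 → s1 → s8 on input xyyy.
No string of length < 4 is accepted (BFS exhausts all shorter strings without reaching an accepting state), and xyyy is the lexicographically least accepting string of length 4.

xyyy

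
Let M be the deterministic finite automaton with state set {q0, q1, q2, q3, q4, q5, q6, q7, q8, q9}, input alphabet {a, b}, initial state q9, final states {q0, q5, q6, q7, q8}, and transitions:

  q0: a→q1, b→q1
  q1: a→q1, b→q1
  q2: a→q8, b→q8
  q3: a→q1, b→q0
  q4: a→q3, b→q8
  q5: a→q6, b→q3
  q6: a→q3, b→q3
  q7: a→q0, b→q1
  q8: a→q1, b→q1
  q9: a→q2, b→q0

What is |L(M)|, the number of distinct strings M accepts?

3

The useful subgraph on states {q0, q2, q8, q9} is acyclic, so L(M) is finite; the longest accepting path visits 3 useful states, giving maximum string length 2.
Counting accepting paths from q9 by length: 1 of length 1, 2 of length 2. Total 3.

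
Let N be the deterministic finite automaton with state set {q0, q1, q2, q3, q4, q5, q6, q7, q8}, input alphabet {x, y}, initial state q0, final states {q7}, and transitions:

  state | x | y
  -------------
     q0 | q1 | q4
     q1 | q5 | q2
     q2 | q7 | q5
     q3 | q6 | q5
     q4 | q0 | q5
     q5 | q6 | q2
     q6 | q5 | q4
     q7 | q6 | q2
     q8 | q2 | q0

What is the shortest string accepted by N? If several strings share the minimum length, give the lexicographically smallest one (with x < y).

xyx

A breadth-first search from q0 reaches an accepting state first via the path q0 → q1 → q2 → q7 on input xyx.
No string of length < 3 is accepted (BFS exhausts all shorter strings without reaching an accepting state), and xyx is the lexicographically least accepting string of length 3.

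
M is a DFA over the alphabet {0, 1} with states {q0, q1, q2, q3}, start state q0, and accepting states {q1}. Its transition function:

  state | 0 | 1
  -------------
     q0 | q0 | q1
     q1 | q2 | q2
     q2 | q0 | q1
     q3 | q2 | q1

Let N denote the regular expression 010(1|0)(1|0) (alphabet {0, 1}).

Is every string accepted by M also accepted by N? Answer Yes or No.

The string 1 is in L(M) but not in L(N).
So L(M) ⊄ L(N).

No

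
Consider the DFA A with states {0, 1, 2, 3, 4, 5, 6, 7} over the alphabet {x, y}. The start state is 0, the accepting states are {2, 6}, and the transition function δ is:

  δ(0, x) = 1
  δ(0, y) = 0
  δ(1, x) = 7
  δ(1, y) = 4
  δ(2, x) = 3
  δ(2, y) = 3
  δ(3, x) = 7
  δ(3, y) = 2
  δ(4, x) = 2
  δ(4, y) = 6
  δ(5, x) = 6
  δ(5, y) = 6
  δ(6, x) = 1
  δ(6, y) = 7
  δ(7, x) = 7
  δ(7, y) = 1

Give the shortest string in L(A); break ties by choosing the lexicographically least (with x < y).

A breadth-first search from 0 reaches an accepting state first via the path 0 → 1 → 4 → 2 on input xyx.
No string of length < 3 is accepted (BFS exhausts all shorter strings without reaching an accepting state), and xyx is the lexicographically least accepting string of length 3.

xyx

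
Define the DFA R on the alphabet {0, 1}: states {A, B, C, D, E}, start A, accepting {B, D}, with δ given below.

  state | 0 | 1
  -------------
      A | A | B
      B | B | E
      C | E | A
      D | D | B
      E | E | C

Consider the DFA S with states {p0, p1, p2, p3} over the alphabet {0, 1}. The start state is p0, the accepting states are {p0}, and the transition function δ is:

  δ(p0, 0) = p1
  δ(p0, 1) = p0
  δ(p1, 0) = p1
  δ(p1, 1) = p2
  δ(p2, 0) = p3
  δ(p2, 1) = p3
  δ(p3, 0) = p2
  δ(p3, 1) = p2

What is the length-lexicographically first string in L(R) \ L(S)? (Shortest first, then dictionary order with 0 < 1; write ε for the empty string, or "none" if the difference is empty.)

The string 01 is accepted by R but not by S.
No shorter string lies in the difference, and 01 is the lexicographically first length-2 string in L(R) \ L(S).

01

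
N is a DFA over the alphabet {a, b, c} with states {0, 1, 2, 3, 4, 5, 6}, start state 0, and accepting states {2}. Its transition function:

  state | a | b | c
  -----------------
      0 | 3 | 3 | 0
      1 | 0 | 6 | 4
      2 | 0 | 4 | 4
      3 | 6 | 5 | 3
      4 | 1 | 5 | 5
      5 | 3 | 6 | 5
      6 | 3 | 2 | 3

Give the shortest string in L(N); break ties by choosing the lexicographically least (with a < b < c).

A breadth-first search from 0 reaches an accepting state first via the path 0 → 3 → 6 → 2 on input aab.
No string of length < 3 is accepted (BFS exhausts all shorter strings without reaching an accepting state), and aab is the lexicographically least accepting string of length 3.

aab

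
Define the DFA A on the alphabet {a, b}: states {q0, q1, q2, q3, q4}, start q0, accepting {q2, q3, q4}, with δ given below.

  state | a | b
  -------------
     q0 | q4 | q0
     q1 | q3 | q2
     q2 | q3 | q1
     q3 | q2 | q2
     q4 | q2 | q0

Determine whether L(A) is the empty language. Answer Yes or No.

No

The string a is accepted: the run q0 → q4 ends in the accepting state q4.
Since at least one string is accepted, L(A) is not empty.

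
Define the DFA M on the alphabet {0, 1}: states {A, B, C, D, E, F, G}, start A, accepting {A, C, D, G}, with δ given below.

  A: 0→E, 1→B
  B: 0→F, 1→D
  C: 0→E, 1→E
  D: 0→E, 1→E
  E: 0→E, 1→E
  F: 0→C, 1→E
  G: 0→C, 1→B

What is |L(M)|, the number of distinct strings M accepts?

The useful subgraph on states {A, B, C, D, F} is acyclic, so L(M) is finite; the longest accepting path visits 4 useful states, giving maximum string length 3.
Counting accepting paths from A by length: 1 of length 0, 1 of length 2, 1 of length 3. Total 3.

3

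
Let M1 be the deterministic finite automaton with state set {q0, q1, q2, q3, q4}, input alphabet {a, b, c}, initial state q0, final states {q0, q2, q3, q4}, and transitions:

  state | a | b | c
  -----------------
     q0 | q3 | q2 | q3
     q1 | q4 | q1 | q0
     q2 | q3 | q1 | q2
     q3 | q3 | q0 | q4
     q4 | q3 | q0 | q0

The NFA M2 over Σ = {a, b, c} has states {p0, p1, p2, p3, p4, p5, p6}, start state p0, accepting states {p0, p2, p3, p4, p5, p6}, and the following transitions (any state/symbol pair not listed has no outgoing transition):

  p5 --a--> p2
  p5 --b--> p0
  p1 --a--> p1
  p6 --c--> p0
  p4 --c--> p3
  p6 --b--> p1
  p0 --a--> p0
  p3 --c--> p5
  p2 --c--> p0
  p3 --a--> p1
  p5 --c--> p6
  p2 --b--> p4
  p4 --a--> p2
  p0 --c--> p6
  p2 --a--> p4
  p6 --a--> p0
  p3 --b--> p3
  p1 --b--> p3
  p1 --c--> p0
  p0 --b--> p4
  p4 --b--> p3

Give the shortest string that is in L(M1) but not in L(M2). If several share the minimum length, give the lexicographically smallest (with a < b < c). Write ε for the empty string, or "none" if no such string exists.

cb

The string cb is accepted by M1 but not by M2.
No shorter string lies in the difference, and cb is the lexicographically first length-2 string in L(M1) \ L(M2).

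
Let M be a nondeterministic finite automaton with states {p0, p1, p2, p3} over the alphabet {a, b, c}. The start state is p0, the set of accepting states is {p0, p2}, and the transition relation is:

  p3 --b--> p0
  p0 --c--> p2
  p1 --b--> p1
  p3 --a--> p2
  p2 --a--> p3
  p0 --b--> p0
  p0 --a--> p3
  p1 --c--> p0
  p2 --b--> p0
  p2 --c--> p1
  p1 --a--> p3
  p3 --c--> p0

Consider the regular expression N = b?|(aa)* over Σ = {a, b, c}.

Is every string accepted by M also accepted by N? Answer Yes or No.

The string c is in L(M) but not in L(N).
So L(M) ⊄ L(N).

No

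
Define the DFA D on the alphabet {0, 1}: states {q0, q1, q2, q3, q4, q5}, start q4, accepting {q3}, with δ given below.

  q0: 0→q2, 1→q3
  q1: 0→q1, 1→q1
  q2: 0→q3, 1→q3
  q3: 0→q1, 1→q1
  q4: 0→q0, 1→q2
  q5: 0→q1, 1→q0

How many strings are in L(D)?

5

The useful subgraph on states {q0, q2, q3, q4} is acyclic, so L(D) is finite; the longest accepting path visits 4 useful states, giving maximum string length 3.
Counting accepting paths from q4 by length: 3 of length 2, 2 of length 3. Total 5.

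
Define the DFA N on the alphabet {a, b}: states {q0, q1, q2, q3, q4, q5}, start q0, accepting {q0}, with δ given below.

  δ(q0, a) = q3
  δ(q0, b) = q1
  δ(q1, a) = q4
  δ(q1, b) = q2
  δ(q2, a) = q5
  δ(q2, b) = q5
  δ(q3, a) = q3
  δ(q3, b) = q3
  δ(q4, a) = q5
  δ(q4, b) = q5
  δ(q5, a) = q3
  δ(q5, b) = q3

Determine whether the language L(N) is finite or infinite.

finite

The useful states (reachable from q0 and able to reach an accepting state) are {q0}.
Restricted to these states the transition graph has no cycle, so every accepting path has bounded length and L is finite.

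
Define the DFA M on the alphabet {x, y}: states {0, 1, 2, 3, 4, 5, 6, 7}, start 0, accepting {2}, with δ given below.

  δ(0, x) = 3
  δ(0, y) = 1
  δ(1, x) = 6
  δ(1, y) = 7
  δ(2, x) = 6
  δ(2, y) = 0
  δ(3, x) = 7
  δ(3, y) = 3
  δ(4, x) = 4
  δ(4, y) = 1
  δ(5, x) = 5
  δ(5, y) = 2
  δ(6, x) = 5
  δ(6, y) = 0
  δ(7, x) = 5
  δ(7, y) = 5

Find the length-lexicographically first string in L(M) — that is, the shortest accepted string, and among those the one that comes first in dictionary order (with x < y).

A breadth-first search from 0 reaches an accepting state first via the path 0 → 3 → 7 → 5 → 2 on input xxxy.
No string of length < 4 is accepted (BFS exhausts all shorter strings without reaching an accepting state), and xxxy is the lexicographically least accepting string of length 4.

xxxy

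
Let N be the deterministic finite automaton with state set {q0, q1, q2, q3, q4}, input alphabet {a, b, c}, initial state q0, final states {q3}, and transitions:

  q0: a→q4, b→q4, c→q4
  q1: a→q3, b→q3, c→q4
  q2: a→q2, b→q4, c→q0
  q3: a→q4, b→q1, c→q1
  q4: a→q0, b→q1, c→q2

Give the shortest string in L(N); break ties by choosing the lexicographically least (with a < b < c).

aba

A breadth-first search from q0 reaches an accepting state first via the path q0 → q4 → q1 → q3 on input aba.
No string of length < 3 is accepted (BFS exhausts all shorter strings without reaching an accepting state), and aba is the lexicographically least accepting string of length 3.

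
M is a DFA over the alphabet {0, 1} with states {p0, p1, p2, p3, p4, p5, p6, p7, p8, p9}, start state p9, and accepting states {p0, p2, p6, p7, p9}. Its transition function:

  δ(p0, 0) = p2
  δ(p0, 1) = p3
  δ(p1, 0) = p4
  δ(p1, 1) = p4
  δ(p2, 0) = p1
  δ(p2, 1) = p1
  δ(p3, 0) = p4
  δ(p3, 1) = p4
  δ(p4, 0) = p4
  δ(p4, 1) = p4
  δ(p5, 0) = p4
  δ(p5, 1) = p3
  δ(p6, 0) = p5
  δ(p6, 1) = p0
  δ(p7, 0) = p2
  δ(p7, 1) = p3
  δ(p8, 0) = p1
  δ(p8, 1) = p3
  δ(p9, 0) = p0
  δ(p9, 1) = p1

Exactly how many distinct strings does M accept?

3

The useful subgraph on states {p0, p2, p9} is acyclic, so L(M) is finite; the longest accepting path visits 3 useful states, giving maximum string length 2.
Counting accepting paths from p9 by length: 1 of length 0, 1 of length 1, 1 of length 2. Total 3.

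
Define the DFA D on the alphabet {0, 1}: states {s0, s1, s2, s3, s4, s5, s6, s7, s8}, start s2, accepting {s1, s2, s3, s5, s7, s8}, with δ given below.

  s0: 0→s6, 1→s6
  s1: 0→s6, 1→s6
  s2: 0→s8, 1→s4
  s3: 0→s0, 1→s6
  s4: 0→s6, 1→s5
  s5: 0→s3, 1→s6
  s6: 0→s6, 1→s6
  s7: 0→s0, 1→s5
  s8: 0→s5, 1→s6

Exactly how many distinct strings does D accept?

The useful subgraph on states {s2, s3, s4, s5, s8} is acyclic, so L(D) is finite; the longest accepting path visits 4 useful states, giving maximum string length 3.
Counting accepting paths from s2 by length: 1 of length 0, 1 of length 1, 2 of length 2, 2 of length 3. Total 6.

6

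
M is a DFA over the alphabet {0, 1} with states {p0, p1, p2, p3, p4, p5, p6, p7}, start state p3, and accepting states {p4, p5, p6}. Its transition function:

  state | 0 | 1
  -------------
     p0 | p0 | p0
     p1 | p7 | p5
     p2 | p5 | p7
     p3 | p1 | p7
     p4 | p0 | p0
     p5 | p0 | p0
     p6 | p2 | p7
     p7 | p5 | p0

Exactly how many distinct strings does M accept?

3

The useful subgraph on states {p1, p3, p5, p7} is acyclic, so L(M) is finite; the longest accepting path visits 4 useful states, giving maximum string length 3.
Counting accepting paths from p3 by length: 2 of length 2, 1 of length 3. Total 3.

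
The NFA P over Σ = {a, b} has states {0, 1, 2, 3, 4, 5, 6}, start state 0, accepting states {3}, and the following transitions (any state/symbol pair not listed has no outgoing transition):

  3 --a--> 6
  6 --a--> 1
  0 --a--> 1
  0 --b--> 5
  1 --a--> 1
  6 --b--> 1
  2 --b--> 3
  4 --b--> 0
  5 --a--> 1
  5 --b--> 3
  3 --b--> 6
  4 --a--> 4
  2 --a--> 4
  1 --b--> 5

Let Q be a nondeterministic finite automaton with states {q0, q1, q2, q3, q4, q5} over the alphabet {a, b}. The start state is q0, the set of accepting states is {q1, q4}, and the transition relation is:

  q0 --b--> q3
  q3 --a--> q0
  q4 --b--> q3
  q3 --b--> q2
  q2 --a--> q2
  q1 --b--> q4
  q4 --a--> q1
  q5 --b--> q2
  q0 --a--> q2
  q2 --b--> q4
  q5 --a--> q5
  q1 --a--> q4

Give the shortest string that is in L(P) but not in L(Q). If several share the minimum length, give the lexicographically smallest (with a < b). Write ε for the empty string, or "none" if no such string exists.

bb

The string bb is accepted by P but not by Q.
No shorter string lies in the difference, and bb is the lexicographically first length-2 string in L(P) \ L(Q).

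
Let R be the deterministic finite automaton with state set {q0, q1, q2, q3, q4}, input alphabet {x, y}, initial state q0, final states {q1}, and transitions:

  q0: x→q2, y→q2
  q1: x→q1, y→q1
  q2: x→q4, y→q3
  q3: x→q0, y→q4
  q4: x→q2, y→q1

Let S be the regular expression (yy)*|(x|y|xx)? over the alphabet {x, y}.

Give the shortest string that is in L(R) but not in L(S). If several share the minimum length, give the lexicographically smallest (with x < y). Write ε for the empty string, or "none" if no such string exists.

xxy

The string xxy is accepted by R but not by S.
No shorter string lies in the difference, and xxy is the lexicographically first length-3 string in L(R) \ L(S).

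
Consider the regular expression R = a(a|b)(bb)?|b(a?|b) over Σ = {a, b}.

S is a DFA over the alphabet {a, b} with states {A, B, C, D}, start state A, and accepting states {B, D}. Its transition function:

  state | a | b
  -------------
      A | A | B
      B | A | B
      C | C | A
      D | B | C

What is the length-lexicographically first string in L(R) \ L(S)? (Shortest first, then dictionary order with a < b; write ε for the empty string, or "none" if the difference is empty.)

The string aa is accepted by R but not by S.
No shorter string lies in the difference, and aa is the lexicographically first length-2 string in L(R) \ L(S).

aa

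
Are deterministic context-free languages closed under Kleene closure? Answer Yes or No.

No

L = {c aⁿbⁿ : n≥0} ∪ {cc aⁿb²ⁿ : n≥0} is a DCFL (the number of leading c's fixes which ratio the DPDA checks), but L* is not. Every word of L starts with c, so in a factorisation of the string cc aⁱbʲ (i≥1) into words of L each factor begins at one of the two c's: either the whole string is a single word of L (forcing j = 2i), or it splits as c · (c aⁱbʲ) with c ∈ L (take n = 0) and c aⁱbʲ ∈ L (forcing j = i). Thus L* ∩ cca⁺b* = {cc aⁿbⁿ : n≥1} ∪ {cc aⁿb²ⁿ : n≥1}. A DPDA for L* would give one for this intersection with a regular set, and, started from its configuration after reading cc, one for {aⁿbⁿ : n≥1} ∪ {aⁿb²ⁿ : n≥1}, which no deterministic PDA accepts (a DPDA for it would have a single run on aⁿb²ⁿ, accepting after the prefix aⁿbⁿ and accepting again after n more b's; an ordinary PDA that simulates it on a's and b's and, at any moment when it is accepting, may switch to reading only a fresh letter d while feeding each d to the simulation as a b, would accept aⁱbʲdᵏ (k≥1) exactly when both aⁱbʲ and aⁱbʲ⁺ᵏ are in the language, i.e. its language intersected with the regular set a*b*d⁺ would be exactly {aⁿbⁿdⁿ : n≥1} — impossible, since context-free languages are closed under intersection with regular sets and {aⁿbⁿdⁿ} is not context-free). So L* is not a DCFL.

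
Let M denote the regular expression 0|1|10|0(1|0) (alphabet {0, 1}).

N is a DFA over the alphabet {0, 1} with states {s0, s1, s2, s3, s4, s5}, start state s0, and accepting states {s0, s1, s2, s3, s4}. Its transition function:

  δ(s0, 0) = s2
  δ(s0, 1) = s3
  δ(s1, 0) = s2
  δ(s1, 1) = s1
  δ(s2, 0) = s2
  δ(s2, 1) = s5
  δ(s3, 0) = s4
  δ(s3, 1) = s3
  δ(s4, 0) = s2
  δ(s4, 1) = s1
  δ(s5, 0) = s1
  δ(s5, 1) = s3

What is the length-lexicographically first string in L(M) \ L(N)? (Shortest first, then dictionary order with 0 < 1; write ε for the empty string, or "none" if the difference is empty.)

01

The string 01 is accepted by M but not by N.
No shorter string lies in the difference, and 01 is the lexicographically first length-2 string in L(M) \ L(N).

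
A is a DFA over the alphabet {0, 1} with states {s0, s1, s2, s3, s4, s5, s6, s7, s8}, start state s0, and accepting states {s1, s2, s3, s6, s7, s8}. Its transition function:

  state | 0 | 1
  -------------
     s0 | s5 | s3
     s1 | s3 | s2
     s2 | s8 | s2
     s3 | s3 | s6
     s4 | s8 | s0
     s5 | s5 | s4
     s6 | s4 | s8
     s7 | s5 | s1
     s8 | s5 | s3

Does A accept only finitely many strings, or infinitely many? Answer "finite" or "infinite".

State s3 is reachable from the start and can reach an accepting state, and it lies on the cycle s3 → s3.
Traversing that cycle any number of times yields accepted strings of unbounded length, so the language is infinite.

infinite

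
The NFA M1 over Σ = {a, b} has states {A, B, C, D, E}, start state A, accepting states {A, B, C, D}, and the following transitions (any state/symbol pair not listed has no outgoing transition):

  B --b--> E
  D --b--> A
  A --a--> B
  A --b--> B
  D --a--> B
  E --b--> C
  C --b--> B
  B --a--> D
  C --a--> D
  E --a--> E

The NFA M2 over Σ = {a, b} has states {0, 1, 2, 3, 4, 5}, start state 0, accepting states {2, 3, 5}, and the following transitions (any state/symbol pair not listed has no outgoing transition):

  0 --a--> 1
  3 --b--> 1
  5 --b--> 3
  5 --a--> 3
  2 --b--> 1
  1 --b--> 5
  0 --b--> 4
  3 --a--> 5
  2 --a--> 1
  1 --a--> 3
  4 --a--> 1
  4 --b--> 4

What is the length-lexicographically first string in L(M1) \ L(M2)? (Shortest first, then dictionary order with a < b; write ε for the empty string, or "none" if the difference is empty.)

ε

The empty string ε is accepted by M1 but not by M2.
Since ε is the unique shortest string, it is the required witness.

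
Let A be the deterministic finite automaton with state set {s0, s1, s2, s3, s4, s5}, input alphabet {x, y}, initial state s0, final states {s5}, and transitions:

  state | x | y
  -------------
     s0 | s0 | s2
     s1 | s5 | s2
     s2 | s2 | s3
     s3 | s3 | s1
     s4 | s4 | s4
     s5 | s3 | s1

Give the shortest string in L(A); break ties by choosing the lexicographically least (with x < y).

yyyx

A breadth-first search from s0 reaches an accepting state first via the path s0 → s2 → s3 → s1 → s5 on input yyyx.
No string of length < 4 is accepted (BFS exhausts all shorter strings without reaching an accepting state), and yyyx is the lexicographically least accepting string of length 4.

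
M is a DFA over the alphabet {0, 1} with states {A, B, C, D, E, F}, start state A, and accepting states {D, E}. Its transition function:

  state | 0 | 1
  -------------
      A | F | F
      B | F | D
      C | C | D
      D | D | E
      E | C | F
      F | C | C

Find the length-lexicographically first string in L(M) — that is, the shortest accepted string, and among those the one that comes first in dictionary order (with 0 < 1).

001

A breadth-first search from A reaches an accepting state first via the path A → F → C → D on input 001.
No string of length < 3 is accepted (BFS exhausts all shorter strings without reaching an accepting state), and 001 is the lexicographically least accepting string of length 3.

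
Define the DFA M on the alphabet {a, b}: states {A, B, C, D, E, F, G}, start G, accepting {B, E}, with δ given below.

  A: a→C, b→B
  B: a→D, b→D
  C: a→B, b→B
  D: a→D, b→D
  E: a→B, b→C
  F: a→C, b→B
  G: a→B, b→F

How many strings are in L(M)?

4

The useful subgraph on states {B, C, F, G} is acyclic, so L(M) is finite; the longest accepting path visits 4 useful states, giving maximum string length 3.
Counting accepting paths from G by length: 1 of length 1, 1 of length 2, 2 of length 3. Total 4.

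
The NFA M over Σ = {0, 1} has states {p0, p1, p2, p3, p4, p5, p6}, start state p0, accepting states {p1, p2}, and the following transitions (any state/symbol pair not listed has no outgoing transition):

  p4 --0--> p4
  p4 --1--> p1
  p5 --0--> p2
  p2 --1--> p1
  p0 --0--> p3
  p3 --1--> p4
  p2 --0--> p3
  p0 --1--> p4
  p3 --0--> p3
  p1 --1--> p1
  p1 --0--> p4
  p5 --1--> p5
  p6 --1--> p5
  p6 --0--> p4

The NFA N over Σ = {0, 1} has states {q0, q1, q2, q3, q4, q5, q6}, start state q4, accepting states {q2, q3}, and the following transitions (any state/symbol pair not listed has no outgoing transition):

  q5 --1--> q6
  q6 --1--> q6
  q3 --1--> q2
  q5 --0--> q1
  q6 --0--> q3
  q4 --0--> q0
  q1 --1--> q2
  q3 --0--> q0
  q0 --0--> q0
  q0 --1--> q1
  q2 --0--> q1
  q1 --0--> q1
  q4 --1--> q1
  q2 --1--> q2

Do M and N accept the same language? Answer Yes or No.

Exploring the product automaton M × N from the start pair (p0, q4), following both machines on each input symbol, reaches 4 state pairs: (p0, q4), (p3, q0), (p4, q1), (p1, q2).
M accepts in {p1, p2} and N accepts in {q2, q3}. In every reachable pair the two components are either both accepting — (p1, q2) — or both non-accepting, so no string is accepted by exactly one of the machines: L(M) \ L(N) and L(N) \ L(M) are both empty.
Hence every string is accepted by M iff it is accepted by N, and the two languages coincide.

Yes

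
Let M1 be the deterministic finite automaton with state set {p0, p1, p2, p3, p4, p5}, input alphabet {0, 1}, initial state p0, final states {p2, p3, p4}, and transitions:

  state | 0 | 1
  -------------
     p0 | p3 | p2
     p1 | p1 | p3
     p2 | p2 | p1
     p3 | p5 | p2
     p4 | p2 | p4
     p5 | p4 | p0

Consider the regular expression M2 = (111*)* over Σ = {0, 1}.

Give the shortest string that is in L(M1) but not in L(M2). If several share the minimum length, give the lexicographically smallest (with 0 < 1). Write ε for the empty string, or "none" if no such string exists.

0

The string 0 is accepted by M1 but not by M2.
No shorter string lies in the difference, and 0 is the lexicographically first length-1 string in L(M1) \ L(M2).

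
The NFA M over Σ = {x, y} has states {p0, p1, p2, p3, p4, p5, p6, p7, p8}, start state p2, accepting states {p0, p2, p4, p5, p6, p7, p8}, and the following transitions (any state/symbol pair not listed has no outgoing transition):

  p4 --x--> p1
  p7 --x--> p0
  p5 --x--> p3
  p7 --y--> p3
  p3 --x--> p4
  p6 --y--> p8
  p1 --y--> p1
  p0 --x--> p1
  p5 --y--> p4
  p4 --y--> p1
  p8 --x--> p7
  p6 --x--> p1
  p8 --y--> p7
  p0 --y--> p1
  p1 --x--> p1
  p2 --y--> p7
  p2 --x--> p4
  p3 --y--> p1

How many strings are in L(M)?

5

The useful subgraph on states {p0, p2, p3, p4, p7} is acyclic, so L(M) is finite; the longest accepting path visits 4 useful states, giving maximum string length 3.
Counting accepting paths from p2 by length: 1 of length 0, 2 of length 1, 1 of length 2, 1 of length 3. Total 5.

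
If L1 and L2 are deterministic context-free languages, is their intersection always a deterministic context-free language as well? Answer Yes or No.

DCFLs are closed under complement (normalise the DPDA to read all of its input, then flip the verdict). If they were also closed under intersection, De Morgan would make them closed under union; but {aⁿbⁿ : n≥0} and {aⁿb²ⁿ : n≥0} are DCFLs (push the a's; pop one per b, respectively one per two b's) whose union no deterministic PDA accepts: a DPDA for it would have a single run on aⁿb²ⁿ, accepting after the prefix aⁿbⁿ and accepting again after n more b's; an ordinary PDA that simulates it on a's and b's and, at any moment when it is accepting, may switch to reading only a fresh letter c while feeding each c to the simulation as a b, would accept aⁱbʲcᵏ (k≥1) exactly when both aⁱbʲ and aⁱbʲ⁺ᵏ are in the language, i.e. its language intersected with the regular set a*b*c⁺ would be exactly {aⁿbⁿcⁿ : n≥1} — impossible, since context-free languages are closed under intersection with regular sets and {aⁿbⁿcⁿ} is not context-free.

No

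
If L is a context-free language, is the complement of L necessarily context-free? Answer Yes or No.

No

CFLs are closed under union, so if they were also closed under complement they would be closed under intersection by De Morgan (L₁ ∩ L₂ is the complement of the union of the complements). But {aⁿbⁿcᵐ} ∩ {aᵐbⁿcⁿ} = {aⁿbⁿcⁿ} is not context-free although both operands are.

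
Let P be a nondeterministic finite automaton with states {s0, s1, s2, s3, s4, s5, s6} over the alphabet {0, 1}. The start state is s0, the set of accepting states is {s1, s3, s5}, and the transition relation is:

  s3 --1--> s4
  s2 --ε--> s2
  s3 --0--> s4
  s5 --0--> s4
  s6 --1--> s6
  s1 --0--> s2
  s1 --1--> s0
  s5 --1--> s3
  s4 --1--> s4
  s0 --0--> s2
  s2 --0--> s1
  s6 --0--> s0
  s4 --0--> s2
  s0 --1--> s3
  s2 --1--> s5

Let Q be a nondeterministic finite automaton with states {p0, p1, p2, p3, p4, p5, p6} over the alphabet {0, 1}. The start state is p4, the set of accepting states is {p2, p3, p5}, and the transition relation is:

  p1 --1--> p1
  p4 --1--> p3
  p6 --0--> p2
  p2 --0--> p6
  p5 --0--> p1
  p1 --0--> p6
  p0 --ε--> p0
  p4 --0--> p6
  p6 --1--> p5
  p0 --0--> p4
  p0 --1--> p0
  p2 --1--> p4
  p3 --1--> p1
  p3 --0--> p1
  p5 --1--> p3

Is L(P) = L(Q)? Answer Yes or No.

Exploring the product automaton P × Q from the start pair (s0, p4), following both machines on each input symbol, reaches 6 state pairs: (s0, p4), (s2, p6), (s3, p3), (s1, p2), (s5, p5), (s4, p1).
P accepts in {s1, s3, s5} and Q accepts in {p2, p3, p5}. In every reachable pair the two components are either both accepting — (s3, p3), (s1, p2), (s5, p5) — or both non-accepting, so no string is accepted by exactly one of the machines: L(P) \ L(Q) and L(Q) \ L(P) are both empty.
Hence every string is accepted by P iff it is accepted by Q, and the two languages coincide.

Yes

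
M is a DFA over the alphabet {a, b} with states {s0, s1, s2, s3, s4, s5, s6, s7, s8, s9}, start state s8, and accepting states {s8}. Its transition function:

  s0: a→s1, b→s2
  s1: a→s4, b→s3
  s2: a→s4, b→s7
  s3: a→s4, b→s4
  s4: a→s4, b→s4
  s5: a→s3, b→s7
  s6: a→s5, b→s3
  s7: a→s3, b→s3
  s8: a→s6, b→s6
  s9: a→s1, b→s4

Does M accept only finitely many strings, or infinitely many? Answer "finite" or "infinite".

finite

The useful states (reachable from s8 and able to reach an accepting state) are {s8}.
Restricted to these states the transition graph has no cycle, so every accepting path has bounded length and L is finite.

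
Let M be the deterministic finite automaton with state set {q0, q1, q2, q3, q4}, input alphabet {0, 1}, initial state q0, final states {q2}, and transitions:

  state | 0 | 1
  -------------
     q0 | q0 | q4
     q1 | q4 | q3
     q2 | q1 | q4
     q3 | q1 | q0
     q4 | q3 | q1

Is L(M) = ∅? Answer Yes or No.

The states reachable from the start state are {q0, q1, q3, q4}.
None of the accepting states {q2} is reachable, so no string is accepted and L(M) = ∅.

Yes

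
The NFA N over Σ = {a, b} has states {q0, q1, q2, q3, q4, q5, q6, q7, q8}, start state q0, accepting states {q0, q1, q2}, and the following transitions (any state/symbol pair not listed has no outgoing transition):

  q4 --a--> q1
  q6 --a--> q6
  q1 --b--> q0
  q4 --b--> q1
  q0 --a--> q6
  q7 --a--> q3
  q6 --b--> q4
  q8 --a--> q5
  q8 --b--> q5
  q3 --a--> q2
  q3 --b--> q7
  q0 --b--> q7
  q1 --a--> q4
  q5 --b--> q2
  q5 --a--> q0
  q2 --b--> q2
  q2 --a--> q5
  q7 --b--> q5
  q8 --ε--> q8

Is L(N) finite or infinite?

infinite

State q0 is reachable from the start and can reach an accepting state, and it lies on the cycle q0 → q6 → q4 → q1 → q0.
Traversing that cycle any number of times yields accepted strings of unbounded length, so the language is infinite.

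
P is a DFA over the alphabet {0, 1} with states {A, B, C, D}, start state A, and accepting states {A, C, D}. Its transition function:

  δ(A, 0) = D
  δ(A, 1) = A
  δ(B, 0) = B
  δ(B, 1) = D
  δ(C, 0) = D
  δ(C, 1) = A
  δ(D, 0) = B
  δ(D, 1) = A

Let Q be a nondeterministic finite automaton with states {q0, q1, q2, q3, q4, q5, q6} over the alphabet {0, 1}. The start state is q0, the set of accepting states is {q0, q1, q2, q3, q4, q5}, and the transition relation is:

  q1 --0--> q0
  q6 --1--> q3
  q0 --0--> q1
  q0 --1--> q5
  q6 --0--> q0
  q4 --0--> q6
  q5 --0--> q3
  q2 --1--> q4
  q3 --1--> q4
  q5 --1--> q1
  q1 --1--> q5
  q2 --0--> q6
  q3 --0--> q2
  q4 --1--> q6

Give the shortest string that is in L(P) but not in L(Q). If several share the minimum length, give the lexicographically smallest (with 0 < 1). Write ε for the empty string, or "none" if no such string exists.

The string 1010 is accepted by P but not by Q.
No shorter string lies in the difference, and 1010 is the lexicographically first length-4 string in L(P) \ L(Q).

1010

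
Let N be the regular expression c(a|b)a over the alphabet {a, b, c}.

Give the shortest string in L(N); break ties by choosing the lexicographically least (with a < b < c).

By inspection of the expression, no string of length less than 3 matches, and caa is the lexicographically first match of length 3.

caa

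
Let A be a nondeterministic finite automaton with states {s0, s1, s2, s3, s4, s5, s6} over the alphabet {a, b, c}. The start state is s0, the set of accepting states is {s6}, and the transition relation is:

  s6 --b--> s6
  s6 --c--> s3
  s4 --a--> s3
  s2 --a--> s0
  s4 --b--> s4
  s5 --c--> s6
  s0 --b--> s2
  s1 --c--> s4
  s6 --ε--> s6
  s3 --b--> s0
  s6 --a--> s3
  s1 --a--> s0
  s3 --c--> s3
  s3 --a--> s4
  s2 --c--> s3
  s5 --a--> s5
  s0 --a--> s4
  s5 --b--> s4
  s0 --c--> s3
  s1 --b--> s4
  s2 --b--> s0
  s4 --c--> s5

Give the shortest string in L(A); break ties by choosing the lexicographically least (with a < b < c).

acc

A breadth-first search from s0 reaches an accepting state first via the path s0 → s4 → s5 → s6 on input acc.
No string of length < 3 is accepted (BFS exhausts all shorter strings without reaching an accepting state), and acc is the lexicographically least accepting string of length 3.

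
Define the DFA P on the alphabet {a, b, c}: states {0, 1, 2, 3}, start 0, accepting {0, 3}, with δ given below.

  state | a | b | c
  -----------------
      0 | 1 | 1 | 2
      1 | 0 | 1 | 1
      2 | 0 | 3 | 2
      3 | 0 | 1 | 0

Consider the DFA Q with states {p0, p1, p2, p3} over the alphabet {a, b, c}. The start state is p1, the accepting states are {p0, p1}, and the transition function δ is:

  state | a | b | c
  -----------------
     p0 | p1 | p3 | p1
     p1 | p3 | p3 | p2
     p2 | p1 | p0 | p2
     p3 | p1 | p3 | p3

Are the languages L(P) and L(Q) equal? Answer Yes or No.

Exploring the product automaton P × Q from the start pair (0, p1), following both machines on each input symbol, reaches 4 state pairs: (0, p1), (1, p3), (2, p2), (3, p0).
P accepts in {0, 3} and Q accepts in {p0, p1}. In every reachable pair the two components are either both accepting — (0, p1), (3, p0) — or both non-accepting, so no string is accepted by exactly one of the machines: L(P) \ L(Q) and L(Q) \ L(P) are both empty.
Hence every string is accepted by P iff it is accepted by Q, and the two languages coincide.

Yes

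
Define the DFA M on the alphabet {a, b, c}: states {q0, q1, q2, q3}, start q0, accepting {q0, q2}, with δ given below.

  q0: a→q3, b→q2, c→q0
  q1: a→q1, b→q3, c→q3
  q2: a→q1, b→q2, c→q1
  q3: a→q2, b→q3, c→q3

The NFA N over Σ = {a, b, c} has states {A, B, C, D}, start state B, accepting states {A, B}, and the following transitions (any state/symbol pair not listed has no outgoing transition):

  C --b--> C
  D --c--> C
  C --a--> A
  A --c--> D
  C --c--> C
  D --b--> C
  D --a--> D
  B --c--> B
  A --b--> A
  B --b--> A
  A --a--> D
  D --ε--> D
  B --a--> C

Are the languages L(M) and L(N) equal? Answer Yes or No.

Yes

Exploring the product automaton M × N from the start pair (q0, B), following both machines on each input symbol, reaches 4 state pairs: (q0, B), (q3, C), (q2, A), (q1, D).
M accepts in {q0, q2} and N accepts in {A, B}. In every reachable pair the two components are either both accepting — (q0, B), (q2, A) — or both non-accepting, so no string is accepted by exactly one of the machines: L(M) \ L(N) and L(N) \ L(M) are both empty.
Hence every string is accepted by M iff it is accepted by N, and the two languages coincide.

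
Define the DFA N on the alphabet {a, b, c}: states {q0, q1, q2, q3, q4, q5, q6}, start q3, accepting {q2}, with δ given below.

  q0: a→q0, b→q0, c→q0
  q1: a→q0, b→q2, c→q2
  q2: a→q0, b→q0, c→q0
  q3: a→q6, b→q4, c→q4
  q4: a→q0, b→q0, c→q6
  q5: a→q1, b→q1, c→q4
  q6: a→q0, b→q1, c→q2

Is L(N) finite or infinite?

The useful states (reachable from q3 and able to reach an accepting state) are {q1, q2, q3, q4, q6}.
Restricted to these states the transition graph has no cycle, so every accepting path has bounded length and L is finite.

finite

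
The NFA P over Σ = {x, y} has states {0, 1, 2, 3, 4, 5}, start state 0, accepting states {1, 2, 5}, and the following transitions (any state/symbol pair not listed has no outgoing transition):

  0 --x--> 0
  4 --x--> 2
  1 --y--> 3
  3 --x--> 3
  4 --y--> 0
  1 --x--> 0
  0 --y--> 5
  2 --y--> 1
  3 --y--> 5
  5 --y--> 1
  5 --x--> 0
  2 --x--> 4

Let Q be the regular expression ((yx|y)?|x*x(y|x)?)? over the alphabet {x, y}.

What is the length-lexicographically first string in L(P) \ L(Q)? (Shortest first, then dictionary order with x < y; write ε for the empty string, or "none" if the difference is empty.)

The string yy is accepted by P but not by Q.
No shorter string lies in the difference, and yy is the lexicographically first length-2 string in L(P) \ L(Q).

yy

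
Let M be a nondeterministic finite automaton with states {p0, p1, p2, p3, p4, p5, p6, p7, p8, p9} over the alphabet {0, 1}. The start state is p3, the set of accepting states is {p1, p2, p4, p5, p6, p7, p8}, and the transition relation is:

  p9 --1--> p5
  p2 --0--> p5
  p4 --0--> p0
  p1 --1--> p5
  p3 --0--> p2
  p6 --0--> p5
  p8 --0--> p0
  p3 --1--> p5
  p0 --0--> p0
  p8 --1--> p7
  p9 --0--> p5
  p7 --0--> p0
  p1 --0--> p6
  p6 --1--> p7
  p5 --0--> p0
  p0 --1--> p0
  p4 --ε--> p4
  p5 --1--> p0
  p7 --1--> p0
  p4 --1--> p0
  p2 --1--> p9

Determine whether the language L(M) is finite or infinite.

The useful states (reachable from p3 and able to reach an accepting state) are {p2, p3, p5, p9}.
Restricted to these states the transition graph has no cycle, so every accepting path has bounded length and L is finite.

finite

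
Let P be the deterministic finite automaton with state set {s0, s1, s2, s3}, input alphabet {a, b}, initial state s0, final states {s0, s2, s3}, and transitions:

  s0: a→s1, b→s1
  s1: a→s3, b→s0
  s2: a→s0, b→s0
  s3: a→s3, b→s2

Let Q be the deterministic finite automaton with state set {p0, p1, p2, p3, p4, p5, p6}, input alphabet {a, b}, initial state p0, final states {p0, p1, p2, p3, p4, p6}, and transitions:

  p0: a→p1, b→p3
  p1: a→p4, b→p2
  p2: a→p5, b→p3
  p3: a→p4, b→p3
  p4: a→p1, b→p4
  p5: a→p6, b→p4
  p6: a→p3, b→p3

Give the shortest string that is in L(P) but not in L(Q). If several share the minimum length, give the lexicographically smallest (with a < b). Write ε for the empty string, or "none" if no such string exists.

The string aaaba is accepted by P but not by Q.
No shorter string lies in the difference, and aaaba is the lexicographically first length-5 string in L(P) \ L(Q).

aaaba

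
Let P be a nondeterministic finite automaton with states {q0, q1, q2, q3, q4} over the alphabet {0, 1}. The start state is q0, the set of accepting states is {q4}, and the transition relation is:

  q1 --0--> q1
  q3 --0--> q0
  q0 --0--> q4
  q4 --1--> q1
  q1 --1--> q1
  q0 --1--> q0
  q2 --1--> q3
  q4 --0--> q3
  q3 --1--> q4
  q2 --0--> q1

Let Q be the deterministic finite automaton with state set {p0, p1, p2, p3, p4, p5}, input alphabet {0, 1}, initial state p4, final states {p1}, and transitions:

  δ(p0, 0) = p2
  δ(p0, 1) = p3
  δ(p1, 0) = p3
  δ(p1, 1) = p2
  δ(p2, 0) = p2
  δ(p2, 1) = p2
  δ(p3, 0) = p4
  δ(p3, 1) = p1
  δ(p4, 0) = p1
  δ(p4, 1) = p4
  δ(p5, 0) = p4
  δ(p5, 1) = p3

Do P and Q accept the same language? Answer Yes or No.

Yes

Exploring the product automaton P × Q from the start pair (q0, p4), following both machines on each input symbol, reaches 4 state pairs: (q0, p4), (q4, p1), (q3, p3), (q1, p2).
P accepts in {q4} and Q accepts in {p1}. In every reachable pair the two components are either both accepting — (q4, p1) — or both non-accepting, so no string is accepted by exactly one of the machines: L(P) \ L(Q) and L(Q) \ L(P) are both empty.
Hence every string is accepted by P iff it is accepted by Q, and the two languages coincide.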